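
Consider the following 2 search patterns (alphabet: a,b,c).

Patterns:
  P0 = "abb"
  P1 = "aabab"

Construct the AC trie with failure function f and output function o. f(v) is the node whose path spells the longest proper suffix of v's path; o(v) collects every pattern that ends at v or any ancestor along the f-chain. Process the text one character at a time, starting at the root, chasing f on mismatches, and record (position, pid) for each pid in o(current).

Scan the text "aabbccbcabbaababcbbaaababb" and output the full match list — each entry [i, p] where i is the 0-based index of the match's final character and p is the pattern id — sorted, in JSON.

Construct AC machine:
Trie (insert patterns):
  0='ε' goto a→1
  1='a' goto a→4 b→2
  2='ab' goto b→3
  3='abb' goto ·  [P0 ends]
  4='aa' goto b→5
  5='aab' goto a→6
  6='aaba' goto b→7
  7='aabab' goto ·  [P1 ends]

BFS fail/out derivation:
  fail(1) 'a': from fail(0)=0 chase 'a': 0 ⇒ 0;  out=∅∪out(0)=∅
  fail(2) 'ab': from fail(1)=0 chase 'b': 0 ⇒ 0;  out=∅∪out(0)=∅
  fail(4) 'aa': from fail(1)=0 chase 'a': 0 ⇒ 1;  out=∅∪out(1)=∅
  fail(3) 'abb': from fail(2)=0 chase 'b': 0 ⇒ 0;  out={0}∪out(0)={0}
  fail(5) 'aab': from fail(4)=1 chase 'b': 1 ⇒ 2;  out=∅∪out(2)=∅
  fail(6) 'aaba': from fail(5)=2 chase 'a': 2→0 ⇒ 1;  out=∅∪out(1)=∅
  fail(7) 'aabab': from fail(6)=1 chase 'b': 1 ⇒ 2;  out={1}∪out(2)={1}

Text stream:
[0] read 'a'  n0⇒n1
[1] read 'a'  n1⇒n4
[2] read 'b'  n4⇒n5
[3] read 'b'  n5⇒n3 (fail-walked)  → match P0@[1:3]
[4] read 'c'  n3⇒n0 (fail-walked)
[5] read 'c'  n0⇒n0
[6] read 'b'  n0⇒n0
[7] read 'c'  n0⇒n0
[8] read 'a'  n0⇒n1
[9] read 'b'  n1⇒n2
[10] read 'b'  n2⇒n3  → match P0@[8:10]
[11] read 'a'  n3⇒n1 (fail-walked)
[12] read 'a'  n1⇒n4
[13] read 'b'  n4⇒n5
[14] read 'a'  n5⇒n6
[15] read 'b'  n6⇒n7  → match P1@[11:15]
[16] read 'c'  n7⇒n0 (fail-walked)
[17] read 'b'  n0⇒n0
[18] read 'b'  n0⇒n0
[19] read 'a'  n0⇒n1
[20] read 'a'  n1⇒n4
[21] read 'a'  n4⇒n4 (fail-walked)
[22] read 'b'  n4⇒n5
[23] read 'a'  n5⇒n6
[24] read 'b'  n6⇒n7  → match P1@[20:24]
[25] read 'b'  n7⇒n3 (fail-walked)  → match P0@[23:25]

Matches: [[3,0],[10,0],[15,1],[24,1],[25,0]]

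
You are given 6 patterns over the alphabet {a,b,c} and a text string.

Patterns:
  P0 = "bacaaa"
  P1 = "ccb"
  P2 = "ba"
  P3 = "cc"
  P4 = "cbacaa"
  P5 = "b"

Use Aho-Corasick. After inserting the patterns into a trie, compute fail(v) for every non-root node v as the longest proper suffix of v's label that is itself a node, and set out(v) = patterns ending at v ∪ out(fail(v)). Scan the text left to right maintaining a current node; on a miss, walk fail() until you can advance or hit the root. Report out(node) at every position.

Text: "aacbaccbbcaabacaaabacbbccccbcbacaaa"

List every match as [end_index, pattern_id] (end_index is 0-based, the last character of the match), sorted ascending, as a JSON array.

Build automaton:
Trie (insert patterns):
  n0 'ε': b→1 c→7
  n1 'b': a→2  ←P5
  n2 'ba': c→3  ←P2
  n3 'bac': a→4
  n4 'baca': a→5
  n5 'bacaa': a→6
  n6 'bacaaa': ·  ←P0
  n7 'c': b→10 c→8
  n8 'cc': b→9  ←P3
  n9 'ccb': ·  ←P1
  n10 'cb': a→11
  n11 'cba': c→12
  n12 'cbac': a→13
  n13 'cbaca': a→14
  n14 'cbacaa': ·  ←P4

Failure links (BFS by depth):
  fail(1) 'b': from fail(0)=0 chase 'b': 0 ⇒ 0;  out={5}∪out(0)={5}
  fail(7) 'c': from fail(0)=0 chase 'c': 0 ⇒ 0;  out=∅∪out(0)=∅
  fail(2) 'ba': from fail(1)=0 chase 'a': 0 ⇒ 0;  out={2}∪out(0)={2}
  fail(8) 'cc': from fail(7)=0 chase 'c': 0 ⇒ 7;  out={3}∪out(7)={3}
  fail(10) 'cb': from fail(7)=0 chase 'b': 0 ⇒ 1;  out=∅∪out(1)={5}
  fail(3) 'bac': from fail(2)=0 chase 'c': 0 ⇒ 7;  out=∅∪out(7)=∅
  fail(9) 'ccb': from fail(8)=7 chase 'b': 7 ⇒ 10;  out={1}∪out(10)={1,5}
  fail(11) 'cba': from fail(10)=1 chase 'a': 1 ⇒ 2;  out=∅∪out(2)={2}
  fail(4) 'baca': from fail(3)=7 chase 'a': 7→0 ⇒ 0;  out=∅∪out(0)=∅
  fail(12) 'cbac': from fail(11)=2 chase 'c': 2 ⇒ 3;  out=∅∪out(3)=∅
  fail(5) 'bacaa': from fail(4)=0 chase 'a': 0 ⇒ 0;  out=∅∪out(0)=∅
  fail(13) 'cbaca': from fail(12)=3 chase 'a': 3 ⇒ 4;  out=∅∪out(4)=∅
  fail(6) 'bacaaa': from fail(5)=0 chase 'a': 0 ⇒ 0;  out={0}∪out(0)={0}
  fail(14) 'cbacaa': from fail(13)=4 chase 'a': 4 ⇒ 5;  out={4}∪out(5)={4}

Scan:
i=0 'a': node 0→0
i=1 'a': node 0→0
i=2 'c': node 0→7
i=3 'b': node 7→10  ** P5@[3:3]
i=4 'a': node 10→11  ** P2@[3:4]
i=5 'c': node 11→12
i=6 'c': node 12→8 (fail-walked)  ** P3@[5:6]
i=7 'b': node 8→9  ** P1@[5:7],P5@[7:7]
i=8 'b': node 9→1 (fail-walked)  ** P5@[8:8]
i=9 'c': node 1→7 (fail-walked)
i=10 'a': node 7→0 (fail-walked)
i=11 'a': node 0→0
i=12 'b': node 0→1  ** P5@[12:12]
i=13 'a': node 1→2  ** P2@[12:13]
i=14 'c': node 2→3
i=15 'a': node 3→4
i=16 'a': node 4→5
i=17 'a': node 5→6  ** P0@[12:17]
i=18 'b': node 6→1 (fail-walked)  ** P5@[18:18]
i=19 'a': node 1→2  ** P2@[18:19]
i=20 'c': node 2→3
i=21 'b': node 3→10 (fail-walked)  ** P5@[21:21]
i=22 'b': node 10→1 (fail-walked)  ** P5@[22:22]
i=23 'c': node 1→7 (fail-walked)
i=24 'c': node 7→8  ** P3@[23:24]
i=25 'c': node 8→8 (fail-walked)  ** P3@[24:25]
i=26 'c': node 8→8 (fail-walked)  ** P3@[25:26]
i=27 'b': node 8→9  ** P1@[25:27],P5@[27:27]
i=28 'c': node 9→7 (fail-walked)
i=29 'b': node 7→10  ** P5@[29:29]
i=30 'a': node 10→11  ** P2@[29:30]
i=31 'c': node 11→12
i=32 'a': node 12→13
i=33 'a': node 13→14  ** P4@[28:33]
i=34 'a': node 14→6 (fail-walked)  ** P0@[29:34]

Matches: [[3,5],[4,2],[6,3],[7,1],[7,5],[8,5],[12,5],[13,2],[17,0],[18,5],[19,2],[21,5],[22,5],[24,3],[25,3],[26,3],[27,1],[27,5],[29,5],[30,2],[33,4],[34,0]]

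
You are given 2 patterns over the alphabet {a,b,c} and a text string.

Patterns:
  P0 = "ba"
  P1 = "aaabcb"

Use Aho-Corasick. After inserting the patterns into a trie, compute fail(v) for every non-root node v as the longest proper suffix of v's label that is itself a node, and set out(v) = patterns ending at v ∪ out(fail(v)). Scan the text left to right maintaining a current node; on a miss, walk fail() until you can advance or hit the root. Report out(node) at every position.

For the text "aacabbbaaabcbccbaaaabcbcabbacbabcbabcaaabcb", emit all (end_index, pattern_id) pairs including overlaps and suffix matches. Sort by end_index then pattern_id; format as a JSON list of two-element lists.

Construct AC machine:
Trie (insert patterns):
  n0 'ε': a→3 b→1
  n1 'b': a→2
  n2 'ba': ·  [P0 ends]
  n3 'a': a→4
  n4 'aa': a→5
  n5 'aaa': b→6
  n6 'aaab': c→7
  n7 'aaabc': b→8
  n8 'aaabcb': ·  [P1 ends]

BFS fail/out derivation:
  fail(1) 'b': from fail(0)=0 chase 'b': 0 ⇒ 0;  out=∅∪out(0)=∅
  fail(3) 'a': from fail(0)=0 chase 'a': 0 ⇒ 0;  out=∅∪out(0)=∅
  fail(2) 'ba': from fail(1)=0 chase 'a': 0 ⇒ 3;  out={0}∪out(3)={0}
  fail(4) 'aa': from fail(3)=0 chase 'a': 0 ⇒ 3;  out=∅∪out(3)=∅
  fail(5) 'aaa': from fail(4)=3 chase 'a': 3 ⇒ 4;  out=∅∪out(4)=∅
  fail(6) 'aaab': from fail(5)=4 chase 'b': 4→3→0 ⇒ 1;  out=∅∪out(1)=∅
  fail(7) 'aaabc': from fail(6)=1 chase 'c': 1→0 ⇒ 0;  out=∅∪out(0)=∅
  fail(8) 'aaabcb': from fail(7)=0 chase 'b': 0 ⇒ 1;  out={1}∪out(1)={1}

Scan:
pos 0 'a': at 3
pos 1 'a': at 4
pos 2 'c': at 0 (fail-walked)
pos 3 'a': at 3
pos 4 'b': at 1 (fail-walked)
pos 5 'b': at 1 (fail-walked)
pos 6 'b': at 1 (fail-walked)
pos 7 'a': at 2  emit P0@[6:7]
pos 8 'a': at 4 (fail-walked)
pos 9 'a': at 5
pos 10 'b': at 6
pos 11 'c': at 7
pos 12 'b': at 8  emit P1@[7:12]
pos 13 'c': at 0 (fail-walked)
pos 14 'c': at 0
pos 15 'b': at 1
pos 16 'a': at 2  emit P0@[15:16]
pos 17 'a': at 4 (fail-walked)
pos 18 'a': at 5
pos 19 'a': at 5 (fail-walked)
pos 20 'b': at 6
pos 21 'c': at 7
pos 22 'b': at 8  emit P1@[17:22]
pos 23 'c': at 0 (fail-walked)
pos 24 'a': at 3
pos 25 'b': at 1 (fail-walked)
pos 26 'b': at 1 (fail-walked)
pos 27 'a': at 2  emit P0@[26:27]
pos 28 'c': at 0 (fail-walked)
pos 29 'b': at 1
pos 30 'a': at 2  emit P0@[29:30]
pos 31 'b': at 1 (fail-walked)
pos 32 'c': at 0 (fail-walked)
pos 33 'b': at 1
pos 34 'a': at 2  emit P0@[33:34]
pos 35 'b': at 1 (fail-walked)
pos 36 'c': at 0 (fail-walked)
pos 37 'a': at 3
pos 38 'a': at 4
pos 39 'a': at 5
pos 40 'b': at 6
pos 41 'c': at 7
pos 42 'b': at 8  emit P1@[37:42]

Result: [[7,0],[12,1],[16,0],[22,1],[27,0],[30,0],[34,0],[42,1]]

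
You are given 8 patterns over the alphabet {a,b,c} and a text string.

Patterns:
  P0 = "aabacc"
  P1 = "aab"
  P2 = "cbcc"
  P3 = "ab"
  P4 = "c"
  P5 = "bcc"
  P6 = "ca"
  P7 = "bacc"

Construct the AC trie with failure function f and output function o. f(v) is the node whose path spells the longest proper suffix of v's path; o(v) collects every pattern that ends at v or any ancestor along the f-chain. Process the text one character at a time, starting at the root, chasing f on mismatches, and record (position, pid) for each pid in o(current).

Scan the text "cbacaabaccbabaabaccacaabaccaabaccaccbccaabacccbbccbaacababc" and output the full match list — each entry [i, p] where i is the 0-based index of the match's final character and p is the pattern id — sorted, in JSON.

Construct AC machine:
Trie nodes:
  n0 'ε': a→1 b→12 c→7
  n1 'a': a→2 b→11
  n2 'aa': b→3
  n3 'aab': a→4  [P1 ends]
  n4 'aaba': c→5
  n5 'aabac': c→6
  n6 'aabacc': ·  [P0 ends]
  n7 'c': a→15 b→8  [P4 ends]
  n8 'cb': c→9
  n9 'cbc': c→10
  n10 'cbcc': ·  [P2 ends]
  n11 'ab': ·  [P3 ends]
  n12 'b': a→16 c→13
  n13 'bc': c→14
  n14 'bcc': ·  [P5 ends]
  n15 'ca': ·  [P6 ends]
  n16 'ba': c→17
  n17 'bac': c→18
  n18 'bacc': ·  [P7 ends]

BFS fail/out derivation:
  n1('a'): parent n0 fail=0; on 'a' 0 → fail=0;  out ∅∪∅=∅
  n7('c'): parent n0 fail=0; on 'c' 0 → fail=0;  out {4}∪∅={4}
  n12('b'): parent n0 fail=0; on 'b' 0 → fail=0;  out ∅∪∅=∅
  n2('aa'): parent n1 fail=0; on 'a' 0 → fail=1;  out ∅∪∅=∅
  n8('cb'): parent n7 fail=0; on 'b' 0 → fail=12;  out ∅∪∅=∅
  n11('ab'): parent n1 fail=0; on 'b' 0 → fail=12;  out {3}∪∅={3}
  n13('bc'): parent n12 fail=0; on 'c' 0 → fail=7;  out ∅∪{4}={4}
  n15('ca'): parent n7 fail=0; on 'a' 0 → fail=1;  out {6}∪∅={6}
  n16('ba'): parent n12 fail=0; on 'a' 0 → fail=1;  out ∅∪∅=∅
  n3('aab'): parent n2 fail=1; on 'b' 1 → fail=11;  out {1}∪{3}={1,3}
  n9('cbc'): parent n8 fail=12; on 'c' 12 → fail=13;  out ∅∪{4}={4}
  n14('bcc'): parent n13 fail=7; on 'c' 7→0 → fail=7;  out {5}∪{4}={4,5}
  n17('bac'): parent n16 fail=1; on 'c' 1→0 → fail=7;  out ∅∪{4}={4}
  n4('aaba'): parent n3 fail=11; on 'a' 11→12 → fail=16;  out ∅∪∅=∅
  n10('cbcc'): parent n9 fail=13; on 'c' 13 → fail=14;  out {2}∪{4,5}={2,4,5}
  n18('bacc'): parent n17 fail=7; on 'c' 7→0 → fail=7;  out {7}∪{4}={4,7}
  n5('aabac'): parent n4 fail=16; on 'c' 16 → fail=17;  out ∅∪{4}={4}
  n6('aabacc'): parent n5 fail=17; on 'c' 17 → fail=18;  out {0}∪{4,7}={0,4,7}

Run:
i=0 'c': node 0→7  → match P4@[0:0]
i=1 'b': node 7→8
i=2 'a': node 8→16 ·f
i=3 'c': node 16→17  → match P4@[3:3]
i=4 'a': node 17→15 ·f  → match P6@[3:4]
i=5 'a': node 15→2 ·f
i=6 'b': node 2→3  → match P1@[4:6],P3@[5:6]
i=7 'a': node 3→4
i=8 'c': node 4→5  → match P4@[8:8]
i=9 'c': node 5→6  → match P0@[4:9],P4@[9:9],P7@[6:9]
i=10 'b': node 6→8 ·f
i=11 'a': node 8→16 ·f
i=12 'b': node 16→11 ·f  → match P3@[11:12]
i=13 'a': node 11→16 ·f
i=14 'a': node 16→2 ·f
i=15 'b': node 2→3  → match P1@[13:15],P3@[14:15]
i=16 'a': node 3→4
i=17 'c': node 4→5  → match P4@[17:17]
i=18 'c': node 5→6  → match P0@[13:18],P4@[18:18],P7@[15:18]
i=19 'a': node 6→15 ·f  → match P6@[18:19]
i=20 'c': node 15→7 ·f  → match P4@[20:20]
i=21 'a': node 7→15  → match P6@[20:21]
i=22 'a': node 15→2 ·f
i=23 'b': node 2→3  → match P1@[21:23],P3@[22:23]
i=24 'a': node 3→4
i=25 'c': node 4→5  → match P4@[25:25]
i=26 'c': node 5→6  → match P0@[21:26],P4@[26:26],P7@[23:26]
i=27 'a': node 6→15 ·f  → match P6@[26:27]
i=28 'a': node 15→2 ·f
i=29 'b': node 2→3  → match P1@[27:29],P3@[28:29]
i=30 'a': node 3→4
i=31 'c': node 4→5  → match P4@[31:31]
i=32 'c': node 5→6  → match P0@[27:32],P4@[32:32],P7@[29:32]
i=33 'a': node 6→15 ·f  → match P6@[32:33]
i=34 'c': node 15→7 ·f  → match P4@[34:34]
i=35 'c': node 7→7 ·f  → match P4@[35:35]
i=36 'b': node 7→8
i=37 'c': node 8→9  → match P4@[37:37]
i=38 'c': node 9→10  → match P2@[35:38],P4@[38:38],P5@[36:38]
i=39 'a': node 10→15 ·f  → match P6@[38:39]
i=40 'a': node 15→2 ·f
i=41 'b': node 2→3  → match P1@[39:41],P3@[40:41]
i=42 'a': node 3→4
i=43 'c': node 4→5  → match P4@[43:43]
i=44 'c': node 5→6  → match P0@[39:44],P4@[44:44],P7@[41:44]
i=45 'c': node 6→7 ·f  → match P4@[45:45]
i=46 'b': node 7→8
i=47 'b': node 8→12 ·f
i=48 'c': node 12→13  → match P4@[48:48]
i=49 'c': node 13→14  → match P4@[49:49],P5@[47:49]
i=50 'b': node 14→8 ·f
i=51 'a': node 8→16 ·f
i=52 'a': node 16→2 ·f
i=53 'c': node 2→7 ·f  → match P4@[53:53]
i=54 'a': node 7→15  → match P6@[53:54]
i=55 'b': node 15→11 ·f  → match P3@[54:55]
i=56 'a': node 11→16 ·f
i=57 'b': node 16→11 ·f  → match P3@[56:57]
i=58 'c': node 11→13 ·f  → match P4@[58:58]

Matches: [[0,4],[3,4],[4,6],[6,1],[6,3],[8,4],[9,0],[9,4],[9,7],[12,3],[15,1],[15,3],[17,4],[18,0],[18,4],[18,7],[19,6],[20,4],[21,6],[23,1],[23,3],[25,4],[26,0],[26,4],[26,7],[27,6],[29,1],[29,3],[31,4],[32,0],[32,4],[32,7],[33,6],[34,4],[35,4],[37,4],[38,2],[38,4],[38,5],[39,6],[41,1],[41,3],[43,4],[44,0],[44,4],[44,7],[45,4],[48,4],[49,4],[49,5],[53,4],[54,6],[55,3],[57,3],[58,4]]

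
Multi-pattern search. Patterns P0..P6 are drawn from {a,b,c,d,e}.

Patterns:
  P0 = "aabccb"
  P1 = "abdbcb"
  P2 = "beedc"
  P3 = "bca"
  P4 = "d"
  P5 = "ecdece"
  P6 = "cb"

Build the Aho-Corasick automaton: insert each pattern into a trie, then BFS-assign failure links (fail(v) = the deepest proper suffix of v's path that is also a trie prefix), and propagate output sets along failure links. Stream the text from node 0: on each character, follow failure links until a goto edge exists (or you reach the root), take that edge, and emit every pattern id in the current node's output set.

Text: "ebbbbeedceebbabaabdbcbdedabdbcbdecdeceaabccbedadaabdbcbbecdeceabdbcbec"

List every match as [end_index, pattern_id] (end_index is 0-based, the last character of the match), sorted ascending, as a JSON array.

Construct AC machine:
Trie (insert patterns):
  0='ε' goto a→1 b→12 c→26 d→19 e→20
  1='a' goto a→2 b→7
  2='aa' goto b→3
  3='aab' goto c→4
  4='aabc' goto c→5
  5='aabcc' goto b→6
  6='aabccb' goto ·  [P0 ends]
  7='ab' goto d→8
  8='abd' goto b→9
  9='abdb' goto c→10
  10='abdbc' goto b→11
  11='abdbcb' goto ·  [P1 ends]
  12='b' goto c→17 e→13
  13='be' goto e→14
  14='bee' goto d→15
  15='beed' goto c→16
  16='beedc' goto ·  [P2 ends]
  17='bc' goto a→18
  18='bca' goto ·  [P3 ends]
  19='d' goto ·  [P4 ends]
  20='e' goto c→21
  21='ec' goto d→22
  22='ecd' goto e→23
  23='ecde' goto c→24
  24='ecdec' goto e→25
  25='ecdece' goto ·  [P5 ends]
  26='c' goto b→27
  27='cb' goto ·  [P6 ends]

BFS fail/out derivation:
  n1('a'): parent n0 fail=0; on 'a' 0 → fail=0;  out ∅∪∅=∅
  n12('b'): parent n0 fail=0; on 'b' 0 → fail=0;  out ∅∪∅=∅
  n19('d'): parent n0 fail=0; on 'd' 0 → fail=0;  out {4}∪∅={4}
  n20('e'): parent n0 fail=0; on 'e' 0 → fail=0;  out ∅∪∅=∅
  n26('c'): parent n0 fail=0; on 'c' 0 → fail=0;  out ∅∪∅=∅
  n2('aa'): parent n1 fail=0; on 'a' 0 → fail=1;  out ∅∪∅=∅
  n7('ab'): parent n1 fail=0; on 'b' 0 → fail=12;  out ∅∪∅=∅
  n13('be'): parent n12 fail=0; on 'e' 0 → fail=20;  out ∅∪∅=∅
  n17('bc'): parent n12 fail=0; on 'c' 0 → fail=26;  out ∅∪∅=∅
  n21('ec'): parent n20 fail=0; on 'c' 0 → fail=26;  out ∅∪∅=∅
  n27('cb'): parent n26 fail=0; on 'b' 0 → fail=12;  out {6}∪∅={6}
  n3('aab'): parent n2 fail=1; on 'b' 1 → fail=7;  out ∅∪∅=∅
  n8('abd'): parent n7 fail=12; on 'd' 12→0 → fail=19;  out ∅∪{4}={4}
  n14('bee'): parent n13 fail=20; on 'e' 20→0 → fail=20;  out ∅∪∅=∅
  n18('bca'): parent n17 fail=26; on 'a' 26→0 → fail=1;  out {3}∪∅={3}
  n22('ecd'): parent n21 fail=26; on 'd' 26→0 → fail=19;  out ∅∪{4}={4}
  n4('aabc'): parent n3 fail=7; on 'c' 7→12 → fail=17;  out ∅∪∅=∅
  n9('abdb'): parent n8 fail=19; on 'b' 19→0 → fail=12;  out ∅∪∅=∅
  n15('beed'): parent n14 fail=20; on 'd' 20→0 → fail=19;  out ∅∪{4}={4}
  n23('ecde'): parent n22 fail=19; on 'e' 19→0 → fail=20;  out ∅∪∅=∅
  n5('aabcc'): parent n4 fail=17; on 'c' 17→26→0 → fail=26;  out ∅∪∅=∅
  n10('abdbc'): parent n9 fail=12; on 'c' 12 → fail=17;  out ∅∪∅=∅
  n16('beedc'): parent n15 fail=19; on 'c' 19→0 → fail=26;  out {2}∪∅={2}
  n24('ecdec'): parent n23 fail=20; on 'c' 20 → fail=21;  out ∅∪∅=∅
  n6('aabccb'): parent n5 fail=26; on 'b' 26 → fail=27;  out {0}∪{6}={0,6}
  n11('abdbcb'): parent n10 fail=17; on 'b' 17→26 → fail=27;  out {1}∪{6}={1,6}
  n25('ecdece'): parent n24 fail=21; on 'e' 21→26→0 → fail=20;  out {5}∪∅={5}

Run:
i=0 'e': node 0→20
i=1 'b': node 20→12 (via fail)
i=2 'b': node 12→12 (via fail)
i=3 'b': node 12→12 (via fail)
i=4 'b': node 12→12 (via fail)
i=5 'e': node 12→13
i=6 'e': node 13→14
i=7 'd': node 14→15  emit P4@[7:7]
i=8 'c': node 15→16  emit P2@[4:8]
i=9 'e': node 16→20 (via fail)
i=10 'e': node 20→20 (via fail)
i=11 'b': node 20→12 (via fail)
i=12 'b': node 12→12 (via fail)
i=13 'a': node 12→1 (via fail)
i=14 'b': node 1→7
i=15 'a': node 7→1 (via fail)
i=16 'a': node 1→2
i=17 'b': node 2→3
i=18 'd': node 3→8 (via fail)  emit P4@[18:18]
i=19 'b': node 8→9
i=20 'c': node 9→10
i=21 'b': node 10→11  emit P1@[16:21],P6@[20:21]
i=22 'd': node 11→19 (via fail)  emit P4@[22:22]
i=23 'e': node 19→20 (via fail)
i=24 'd': node 20→19 (via fail)  emit P4@[24:24]
i=25 'a': node 19→1 (via fail)
i=26 'b': node 1→7
i=27 'd': node 7→8  emit P4@[27:27]
i=28 'b': node 8→9
i=29 'c': node 9→10
i=30 'b': node 10→11  emit P1@[25:30],P6@[29:30]
i=31 'd': node 11→19 (via fail)  emit P4@[31:31]
i=32 'e': node 19→20 (via fail)
i=33 'c': node 20→21
i=34 'd': node 21→22  emit P4@[34:34]
i=35 'e': node 22→23
i=36 'c': node 23→24
i=37 'e': node 24→25  emit P5@[32:37]
i=38 'a': node 25→1 (via fail)
i=39 'a': node 1→2
i=40 'b': node 2→3
i=41 'c': node 3→4
i=42 'c': node 4→5
i=43 'b': node 5→6  emit P0@[38:43],P6@[42:43]
i=44 'e': node 6→13 (via fail)
i=45 'd': node 13→19 (via fail)  emit P4@[45:45]
i=46 'a': node 19→1 (via fail)
i=47 'd': node 1→19 (via fail)  emit P4@[47:47]
i=48 'a': node 19→1 (via fail)
i=49 'a': node 1→2
i=50 'b': node 2→3
i=51 'd': node 3→8 (via fail)  emit P4@[51:51]
i=52 'b': node 8→9
i=53 'c': node 9→10
i=54 'b': node 10→11  emit P1@[49:54],P6@[53:54]
i=55 'b': node 11→12 (via fail)
i=56 'e': node 12→13
i=57 'c': node 13→21 (via fail)
i=58 'd': node 21→22  emit P4@[58:58]
i=59 'e': node 22→23
i=60 'c': node 23→24
i=61 'e': node 24→25  emit P5@[56:61]
i=62 'a': node 25→1 (via fail)
i=63 'b': node 1→7
i=64 'd': node 7→8  emit P4@[64:64]
i=65 'b': node 8→9
i=66 'c': node 9→10
i=67 'b': node 10→11  emit P1@[62:67],P6@[66:67]
i=68 'e': node 11→13 (via fail)
i=69 'c': node 13→21 (via fail)

Result: [[7,4],[8,2],[18,4],[21,1],[21,6],[22,4],[24,4],[27,4],[30,1],[30,6],[31,4],[34,4],[37,5],[43,0],[43,6],[45,4],[47,4],[51,4],[54,1],[54,6],[58,4],[61,5],[64,4],[67,1],[67,6]]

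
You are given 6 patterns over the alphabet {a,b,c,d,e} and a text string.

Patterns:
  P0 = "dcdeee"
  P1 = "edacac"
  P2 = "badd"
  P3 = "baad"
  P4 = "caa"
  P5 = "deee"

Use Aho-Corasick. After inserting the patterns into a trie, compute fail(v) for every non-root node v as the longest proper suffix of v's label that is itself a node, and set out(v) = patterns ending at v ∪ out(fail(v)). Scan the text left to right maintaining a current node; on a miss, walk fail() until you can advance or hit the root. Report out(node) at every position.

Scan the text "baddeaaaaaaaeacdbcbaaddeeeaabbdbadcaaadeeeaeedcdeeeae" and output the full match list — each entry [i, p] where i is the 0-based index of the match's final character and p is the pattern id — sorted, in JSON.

Build:
Trie (insert patterns):
  n0 'ε': b→13 c→19 d→1 e→7
  n1 'd': c→2 e→22
  n2 'dc': d→3
  n3 'dcd': e→4
  n4 'dcde': e→5
  n5 'dcdee': e→6
  n6 'dcdeee': ·  [P0 ends]
  n7 'e': d→8
  n8 'ed': a→9
  n9 'eda': c→10
  n10 'edac': a→11
  n11 'edaca': c→12
  n12 'edacac': ·  [P1 ends]
  n13 'b': a→14
  n14 'ba': a→17 d→15
  n15 'bad': d→16
  n16 'badd': ·  [P2 ends]
  n17 'baa': d→18
  n18 'baad': ·  [P3 ends]
  n19 'c': a→20
  n20 'ca': a→21
  n21 'caa': ·  [P4 ends]
  n22 'de': e→23
  n23 'dee': e→24
  n24 'deee': ·  [P5 ends]

BFS fail/out derivation:
  fail(1) 'd': from fail(0)=0 chase 'd': 0 ⇒ 0;  out=∅∪out(0)=∅
  fail(7) 'e': from fail(0)=0 chase 'e': 0 ⇒ 0;  out=∅∪out(0)=∅
  fail(13) 'b': from fail(0)=0 chase 'b': 0 ⇒ 0;  out=∅∪out(0)=∅
  fail(19) 'c': from fail(0)=0 chase 'c': 0 ⇒ 0;  out=∅∪out(0)=∅
  fail(2) 'dc': from fail(1)=0 chase 'c': 0 ⇒ 19;  out=∅∪out(19)=∅
  fail(8) 'ed': from fail(7)=0 chase 'd': 0 ⇒ 1;  out=∅∪out(1)=∅
  fail(14) 'ba': from fail(13)=0 chase 'a': 0 ⇒ 0;  out=∅∪out(0)=∅
  fail(20) 'ca': from fail(19)=0 chase 'a': 0 ⇒ 0;  out=∅∪out(0)=∅
  fail(22) 'de': from fail(1)=0 chase 'e': 0 ⇒ 7;  out=∅∪out(7)=∅
  fail(3) 'dcd': from fail(2)=19 chase 'd': 19→0 ⇒ 1;  out=∅∪out(1)=∅
  fail(9) 'eda': from fail(8)=1 chase 'a': 1→0 ⇒ 0;  out=∅∪out(0)=∅
  fail(15) 'bad': from fail(14)=0 chase 'd': 0 ⇒ 1;  out=∅∪out(1)=∅
  fail(17) 'baa': from fail(14)=0 chase 'a': 0 ⇒ 0;  out=∅∪out(0)=∅
  fail(21) 'caa': from fail(20)=0 chase 'a': 0 ⇒ 0;  out={4}∪out(0)={4}
  fail(23) 'dee': from fail(22)=7 chase 'e': 7→0 ⇒ 7;  out=∅∪out(7)=∅
  fail(4) 'dcde': from fail(3)=1 chase 'e': 1 ⇒ 22;  out=∅∪out(22)=∅
  fail(10) 'edac': from fail(9)=0 chase 'c': 0 ⇒ 19;  out=∅∪out(19)=∅
  fail(16) 'badd': from fail(15)=1 chase 'd': 1→0 ⇒ 1;  out={2}∪out(1)={2}
  fail(18) 'baad': from fail(17)=0 chase 'd': 0 ⇒ 1;  out={3}∪out(1)={3}
  fail(24) 'deee': from fail(23)=7 chase 'e': 7→0 ⇒ 7;  out={5}∪out(7)={5}
  fail(5) 'dcdee': from fail(4)=22 chase 'e': 22 ⇒ 23;  out=∅∪out(23)=∅
  fail(11) 'edaca': from fail(10)=19 chase 'a': 19 ⇒ 20;  out=∅∪out(20)=∅
  fail(6) 'dcdeee': from fail(5)=23 chase 'e': 23 ⇒ 24;  out={0}∪out(24)={0,5}
  fail(12) 'edacac': from fail(11)=20 chase 'c': 20→0 ⇒ 19;  out={1}∪out(19)={1}

Scan:
[0] read 'b'  n0⇒n13
[1] read 'a'  n13⇒n14
[2] read 'd'  n14⇒n15
[3] read 'd'  n15⇒n16  emit P2@[0:3]
[4] read 'e'  n16⇒n22 (via fail)
[5] read 'a'  n22⇒n0 (via fail)
[6] read 'a'  n0⇒n0
[7] read 'a'  n0⇒n0
[8] read 'a'  n0⇒n0
[9] read 'a'  n0⇒n0
[10] read 'a'  n0⇒n0
[11] read 'a'  n0⇒n0
[12] read 'e'  n0⇒n7
[13] read 'a'  n7⇒n0 (via fail)
[14] read 'c'  n0⇒n19
[15] read 'd'  n19⇒n1 (via fail)
[16] read 'b'  n1⇒n13 (via fail)
[17] read 'c'  n13⇒n19 (via fail)
[18] read 'b'  n19⇒n13 (via fail)
[19] read 'a'  n13⇒n14
[20] read 'a'  n14⇒n17
[21] read 'd'  n17⇒n18  emit P3@[18:21]
[22] read 'd'  n18⇒n1 (via fail)
[23] read 'e'  n1⇒n22
[24] read 'e'  n22⇒n23
[25] read 'e'  n23⇒n24  emit P5@[22:25]
[26] read 'a'  n24⇒n0 (via fail)
[27] read 'a'  n0⇒n0
[28] read 'b'  n0⇒n13
[29] read 'b'  n13⇒n13 (via fail)
[30] read 'd'  n13⇒n1 (via fail)
[31] read 'b'  n1⇒n13 (via fail)
[32] read 'a'  n13⇒n14
[33] read 'd'  n14⇒n15
[34] read 'c'  n15⇒n2 (via fail)
[35] read 'a'  n2⇒n20 (via fail)
[36] read 'a'  n20⇒n21  emit P4@[34:36]
[37] read 'a'  n21⇒n0 (via fail)
[38] read 'd'  n0⇒n1
[39] read 'e'  n1⇒n22
[40] read 'e'  n22⇒n23
[41] read 'e'  n23⇒n24  emit P5@[38:41]
[42] read 'a'  n24⇒n0 (via fail)
[43] read 'e'  n0⇒n7
[44] read 'e'  n7⇒n7 (via fail)
[45] read 'd'  n7⇒n8
[46] read 'c'  n8⇒n2 (via fail)
[47] read 'd'  n2⇒n3
[48] read 'e'  n3⇒n4
[49] read 'e'  n4⇒n5
[50] read 'e'  n5⇒n6  emit P0@[45:50],P5@[47:50]
[51] read 'a'  n6⇒n0 (via fail)
[52] read 'e'  n0⇒n7

All matches (sorted): [[3,2],[21,3],[25,5],[36,4],[41,5],[50,0],[50,5]]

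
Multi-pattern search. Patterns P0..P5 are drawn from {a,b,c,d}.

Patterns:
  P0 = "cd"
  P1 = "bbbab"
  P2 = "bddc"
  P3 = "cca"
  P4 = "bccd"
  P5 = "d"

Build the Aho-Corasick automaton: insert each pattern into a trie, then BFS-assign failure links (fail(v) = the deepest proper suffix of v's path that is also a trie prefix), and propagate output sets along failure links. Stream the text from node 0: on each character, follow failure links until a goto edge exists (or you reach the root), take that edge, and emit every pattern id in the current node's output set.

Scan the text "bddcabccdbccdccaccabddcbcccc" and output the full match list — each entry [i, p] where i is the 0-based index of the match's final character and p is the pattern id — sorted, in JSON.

Build:
Trie nodes:
  n0 'ε': b→3 c→1 d→16
  n1 'c': c→11 d→2
  n2 'cd': ·  ←P0
  n3 'b': b→4 c→13 d→8
  n4 'bb': b→5
  n5 'bbb': a→6
  n6 'bbba': b→7
  n7 'bbbab': ·  ←P1
  n8 'bd': d→9
  n9 'bdd': c→10
  n10 'bddc': ·  ←P2
  n11 'cc': a→12
  n12 'cca': ·  ←P3
  n13 'bc': c→14
  n14 'bcc': d→15
  n15 'bccd': ·  ←P4
  n16 'd': ·  ←P5

BFS fail/out derivation:
  n1('c'): parent n0 fail=0; on 'c' 0 → fail=0;  out ∅∪∅=∅
  n3('b'): parent n0 fail=0; on 'b' 0 → fail=0;  out ∅∪∅=∅
  n16('d'): parent n0 fail=0; on 'd' 0 → fail=0;  out {5}∪∅={5}
  n2('cd'): parent n1 fail=0; on 'd' 0 → fail=16;  out {0}∪{5}={0,5}
  n4('bb'): parent n3 fail=0; on 'b' 0 → fail=3;  out ∅∪∅=∅
  n8('bd'): parent n3 fail=0; on 'd' 0 → fail=16;  out ∅∪{5}={5}
  n11('cc'): parent n1 fail=0; on 'c' 0 → fail=1;  out ∅∪∅=∅
  n13('bc'): parent n3 fail=0; on 'c' 0 → fail=1;  out ∅∪∅=∅
  n5('bbb'): parent n4 fail=3; on 'b' 3 → fail=4;  out ∅∪∅=∅
  n9('bdd'): parent n8 fail=16; on 'd' 16→0 → fail=16;  out ∅∪{5}={5}
  n12('cca'): parent n11 fail=1; on 'a' 1→0 → fail=0;  out {3}∪∅={3}
  n14('bcc'): parent n13 fail=1; on 'c' 1 → fail=11;  out ∅∪∅=∅
  n6('bbba'): parent n5 fail=4; on 'a' 4→3→0 → fail=0;  out ∅∪∅=∅
  n10('bddc'): parent n9 fail=16; on 'c' 16→0 → fail=1;  out {2}∪∅={2}
  n15('bccd'): parent n14 fail=11; on 'd' 11→1 → fail=2;  out {4}∪{0,5}={0,4,5}
  n7('bbbab'): parent n6 fail=0; on 'b' 0 → fail=3;  out {1}∪∅={1}

Text stream:
pos 0 'b': at 3
pos 1 'd': at 8  → match P5@[1:1]
pos 2 'd': at 9  → match P5@[2:2]
pos 3 'c': at 10  → match P2@[0:3]
pos 4 'a': at 0 (via fail)
pos 5 'b': at 3
pos 6 'c': at 13
pos 7 'c': at 14
pos 8 'd': at 15  → match P0@[7:8],P4@[5:8],P5@[8:8]
pos 9 'b': at 3 (via fail)
pos 10 'c': at 13
pos 11 'c': at 14
pos 12 'd': at 15  → match P0@[11:12],P4@[9:12],P5@[12:12]
pos 13 'c': at 1 (via fail)
pos 14 'c': at 11
pos 15 'a': at 12  → match P3@[13:15]
pos 16 'c': at 1 (via fail)
pos 17 'c': at 11
pos 18 'a': at 12  → match P3@[16:18]
pos 19 'b': at 3 (via fail)
pos 20 'd': at 8  → match P5@[20:20]
pos 21 'd': at 9  → match P5@[21:21]
pos 22 'c': at 10  → match P2@[19:22]
pos 23 'b': at 3 (via fail)
pos 24 'c': at 13
pos 25 'c': at 14
pos 26 'c': at 11 (via fail)
pos 27 'c': at 11 (via fail)

Matches: [[1,5],[2,5],[3,2],[8,0],[8,4],[8,5],[12,0],[12,4],[12,5],[15,3],[18,3],[20,5],[21,5],[22,2]]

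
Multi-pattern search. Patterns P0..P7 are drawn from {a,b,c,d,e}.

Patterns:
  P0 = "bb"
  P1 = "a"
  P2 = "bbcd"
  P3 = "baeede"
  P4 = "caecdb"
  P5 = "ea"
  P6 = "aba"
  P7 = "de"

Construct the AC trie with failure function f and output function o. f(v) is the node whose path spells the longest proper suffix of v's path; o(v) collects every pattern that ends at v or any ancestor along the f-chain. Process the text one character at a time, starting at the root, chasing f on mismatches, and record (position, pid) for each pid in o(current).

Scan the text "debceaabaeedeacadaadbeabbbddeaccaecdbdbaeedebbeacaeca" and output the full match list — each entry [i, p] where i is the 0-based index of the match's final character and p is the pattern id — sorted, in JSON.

Build automaton:
Trie (insert patterns):
  n0 'ε': a→3 b→1 c→11 d→21 e→17
  n1 'b': a→6 b→2
  n2 'bb': c→4  [P0 ends]
  n3 'a': b→19  [P1 ends]
  n4 'bbc': d→5
  n5 'bbcd': ·  [P2 ends]
  n6 'ba': e→7
  n7 'bae': e→8
  n8 'baee': d→9
  n9 'baeed': e→10
  n10 'baeede': ·  [P3 ends]
  n11 'c': a→12
  n12 'ca': e→13
  n13 'cae': c→14
  n14 'caec': d→15
  n15 'caecd': b→16
  n16 'caecdb': ·  [P4 ends]
  n17 'e': a→18
  n18 'ea': ·  [P5 ends]
  n19 'ab': a→20
  n20 'aba': ·  [P6 ends]
  n21 'd': e→22
  n22 'de': ·  [P7 ends]

BFS fail/out derivation:
  n1('b'): parent n0 fail=0; on 'b' 0 → fail=0;  out ∅∪∅=∅
  n3('a'): parent n0 fail=0; on 'a' 0 → fail=0;  out {1}∪∅={1}
  n11('c'): parent n0 fail=0; on 'c' 0 → fail=0;  out ∅∪∅=∅
  n17('e'): parent n0 fail=0; on 'e' 0 → fail=0;  out ∅∪∅=∅
  n21('d'): parent n0 fail=0; on 'd' 0 → fail=0;  out ∅∪∅=∅
  n2('bb'): parent n1 fail=0; on 'b' 0 → fail=1;  out {0}∪∅={0}
  n6('ba'): parent n1 fail=0; on 'a' 0 → fail=3;  out ∅∪{1}={1}
  n12('ca'): parent n11 fail=0; on 'a' 0 → fail=3;  out ∅∪{1}={1}
  n18('ea'): parent n17 fail=0; on 'a' 0 → fail=3;  out {5}∪{1}={1,5}
  n19('ab'): parent n3 fail=0; on 'b' 0 → fail=1;  out ∅∪∅=∅
  n22('de'): parent n21 fail=0; on 'e' 0 → fail=17;  out {7}∪∅={7}
  n4('bbc'): parent n2 fail=1; on 'c' 1→0 → fail=11;  out ∅∪∅=∅
  n7('bae'): parent n6 fail=3; on 'e' 3→0 → fail=17;  out ∅∪∅=∅
  n13('cae'): parent n12 fail=3; on 'e' 3→0 → fail=17;  out ∅∪∅=∅
  n20('aba'): parent n19 fail=1; on 'a' 1 → fail=6;  out {6}∪{1}={1,6}
  n5('bbcd'): parent n4 fail=11; on 'd' 11→0 → fail=21;  out {2}∪∅={2}
  n8('baee'): parent n7 fail=17; on 'e' 17→0 → fail=17;  out ∅∪∅=∅
  n14('caec'): parent n13 fail=17; on 'c' 17→0 → fail=11;  out ∅∪∅=∅
  n9('baeed'): parent n8 fail=17; on 'd' 17→0 → fail=21;  out ∅∪∅=∅
  n15('caecd'): parent n14 fail=11; on 'd' 11→0 → fail=21;  out ∅∪∅=∅
  n10('baeede'): parent n9 fail=21; on 'e' 21 → fail=22;  out {3}∪{7}={3,7}
  n16('caecdb'): parent n15 fail=21; on 'b' 21→0 → fail=1;  out {4}∪∅={4}

Run:
[0] read 'd'  n0⇒n21
[1] read 'e'  n21⇒n22  ** P7@[0:1]
[2] read 'b'  n22⇒n1 (fail-walked)
[3] read 'c'  n1⇒n11 (fail-walked)
[4] read 'e'  n11⇒n17 (fail-walked)
[5] read 'a'  n17⇒n18  ** P1@[5:5],P5@[4:5]
[6] read 'a'  n18⇒n3 (fail-walked)  ** P1@[6:6]
[7] read 'b'  n3⇒n19
[8] read 'a'  n19⇒n20  ** P1@[8:8],P6@[6:8]
[9] read 'e'  n20⇒n7 (fail-walked)
[10] read 'e'  n7⇒n8
[11] read 'd'  n8⇒n9
[12] read 'e'  n9⇒n10  ** P3@[7:12],P7@[11:12]
[13] read 'a'  n10⇒n18 (fail-walked)  ** P1@[13:13],P5@[12:13]
[14] read 'c'  n18⇒n11 (fail-walked)
[15] read 'a'  n11⇒n12  ** P1@[15:15]
[16] read 'd'  n12⇒n21 (fail-walked)
[17] read 'a'  n21⇒n3 (fail-walked)  ** P1@[17:17]
[18] read 'a'  n3⇒n3 (fail-walked)  ** P1@[18:18]
[19] read 'd'  n3⇒n21 (fail-walked)
[20] read 'b'  n21⇒n1 (fail-walked)
[21] read 'e'  n1⇒n17 (fail-walked)
[22] read 'a'  n17⇒n18  ** P1@[22:22],P5@[21:22]
[23] read 'b'  n18⇒n19 (fail-walked)
[24] read 'b'  n19⇒n2 (fail-walked)  ** P0@[23:24]
[25] read 'b'  n2⇒n2 (fail-walked)  ** P0@[24:25]
[26] read 'd'  n2⇒n21 (fail-walked)
[27] read 'd'  n21⇒n21 (fail-walked)
[28] read 'e'  n21⇒n22  ** P7@[27:28]
[29] read 'a'  n22⇒n18 (fail-walked)  ** P1@[29:29],P5@[28:29]
[30] read 'c'  n18⇒n11 (fail-walked)
[31] read 'c'  n11⇒n11 (fail-walked)
[32] read 'a'  n11⇒n12  ** P1@[32:32]
[33] read 'e'  n12⇒n13
[34] read 'c'  n13⇒n14
[35] read 'd'  n14⇒n15
[36] read 'b'  n15⇒n16  ** P4@[31:36]
[37] read 'd'  n16⇒n21 (fail-walked)
[38] read 'b'  n21⇒n1 (fail-walked)
[39] read 'a'  n1⇒n6  ** P1@[39:39]
[40] read 'e'  n6⇒n7
[41] read 'e'  n7⇒n8
[42] read 'd'  n8⇒n9
[43] read 'e'  n9⇒n10  ** P3@[38:43],P7@[42:43]
[44] read 'b'  n10⇒n1 (fail-walked)
[45] read 'b'  n1⇒n2  ** P0@[44:45]
[46] read 'e'  n2⇒n17 (fail-walked)
[47] read 'a'  n17⇒n18  ** P1@[47:47],P5@[46:47]
[48] read 'c'  n18⇒n11 (fail-walked)
[49] read 'a'  n11⇒n12  ** P1@[49:49]
[50] read 'e'  n12⇒n13
[51] read 'c'  n13⇒n14
[52] read 'a'  n14⇒n12 (fail-walked)  ** P1@[52:52]

Result: [[1,7],[5,1],[5,5],[6,1],[8,1],[8,6],[12,3],[12,7],[13,1],[13,5],[15,1],[17,1],[18,1],[22,1],[22,5],[24,0],[25,0],[28,7],[29,1],[29,5],[32,1],[36,4],[39,1],[43,3],[43,7],[45,0],[47,1],[47,5],[49,1],[52,1]]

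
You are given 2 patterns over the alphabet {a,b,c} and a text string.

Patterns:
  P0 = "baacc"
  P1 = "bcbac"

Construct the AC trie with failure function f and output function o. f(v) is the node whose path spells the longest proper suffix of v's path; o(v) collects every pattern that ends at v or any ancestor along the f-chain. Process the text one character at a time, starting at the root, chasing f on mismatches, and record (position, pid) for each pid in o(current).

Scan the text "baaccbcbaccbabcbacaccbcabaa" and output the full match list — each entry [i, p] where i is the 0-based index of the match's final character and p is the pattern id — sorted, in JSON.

Construct AC machine:
Trie (insert patterns):
  0='ε' goto b→1
  1='b' goto a→2 c→6
  2='ba' goto a→3
  3='baa' goto c→4
  4='baac' goto c→5
  5='baacc' goto ·  ←P0
  6='bc' goto b→7
  7='bcb' goto a→8
  8='bcba' goto c→9
  9='bcbac' goto ·  ←P1

Failure links (BFS by depth):
  fail(1) 'b': from fail(0)=0 chase 'b': 0 ⇒ 0;  out=∅∪out(0)=∅
  fail(2) 'ba': from fail(1)=0 chase 'a': 0 ⇒ 0;  out=∅∪out(0)=∅
  fail(6) 'bc': from fail(1)=0 chase 'c': 0 ⇒ 0;  out=∅∪out(0)=∅
  fail(3) 'baa': from fail(2)=0 chase 'a': 0 ⇒ 0;  out=∅∪out(0)=∅
  fail(7) 'bcb': from fail(6)=0 chase 'b': 0 ⇒ 1;  out=∅∪out(1)=∅
  fail(4) 'baac': from fail(3)=0 chase 'c': 0 ⇒ 0;  out=∅∪out(0)=∅
  fail(8) 'bcba': from fail(7)=1 chase 'a': 1 ⇒ 2;  out=∅∪out(2)=∅
  fail(5) 'baacc': from fail(4)=0 chase 'c': 0 ⇒ 0;  out={0}∪out(0)={0}
  fail(9) 'bcbac': from fail(8)=2 chase 'c': 2→0 ⇒ 0;  out={1}∪out(0)={1}

Scan:
pos 0 'b': at 1
pos 1 'a': at 2
pos 2 'a': at 3
pos 3 'c': at 4
pos 4 'c': at 5  ** P0@[0:4]
pos 5 'b': at 1 ·f
pos 6 'c': at 6
pos 7 'b': at 7
pos 8 'a': at 8
pos 9 'c': at 9  ** P1@[5:9]
pos 10 'c': at 0 ·f
pos 11 'b': at 1
pos 12 'a': at 2
pos 13 'b': at 1 ·f
pos 14 'c': at 6
pos 15 'b': at 7
pos 16 'a': at 8
pos 17 'c': at 9  ** P1@[13:17]
pos 18 'a': at 0 ·f
pos 19 'c': at 0
pos 20 'c': at 0
pos 21 'b': at 1
pos 22 'c': at 6
pos 23 'a': at 0 ·f
pos 24 'b': at 1
pos 25 'a': at 2
pos 26 'a': at 3

Result: [[4,0],[9,1],[17,1]]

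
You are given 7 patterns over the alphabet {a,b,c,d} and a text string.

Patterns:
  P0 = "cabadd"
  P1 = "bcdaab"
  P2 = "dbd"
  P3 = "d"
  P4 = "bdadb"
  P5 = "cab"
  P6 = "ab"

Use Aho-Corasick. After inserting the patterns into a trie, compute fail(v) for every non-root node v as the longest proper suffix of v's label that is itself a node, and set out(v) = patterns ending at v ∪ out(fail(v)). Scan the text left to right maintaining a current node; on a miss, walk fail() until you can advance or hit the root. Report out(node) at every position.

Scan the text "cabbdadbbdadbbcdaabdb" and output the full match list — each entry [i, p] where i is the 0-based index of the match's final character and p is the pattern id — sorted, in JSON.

Construct AC machine:
Trie nodes:
  n0 'ε': a→20 b→7 c→1 d→13
  n1 'c': a→2
  n2 'ca': b→3
  n3 'cab': a→4  [P5 ends]
  n4 'caba': d→5
  n5 'cabad': d→6
  n6 'cabadd': ·  [P0 ends]
  n7 'b': c→8 d→16
  n8 'bc': d→9
  n9 'bcd': a→10
  n10 'bcda': a→11
  n11 'bcdaa': b→12
  n12 'bcdaab': ·  [P1 ends]
  n13 'd': b→14  [P3 ends]
  n14 'db': d→15
  n15 'dbd': ·  [P2 ends]
  n16 'bd': a→17
  n17 'bda': d→18
  n18 'bdad': b→19
  n19 'bdadb': ·  [P4 ends]
  n20 'a': b→21
  n21 'ab': ·  [P6 ends]

Failure links (BFS by depth):
  fail(1) 'c': from fail(0)=0 chase 'c': 0 ⇒ 0;  out=∅∪out(0)=∅
  fail(7) 'b': from fail(0)=0 chase 'b': 0 ⇒ 0;  out=∅∪out(0)=∅
  fail(13) 'd': from fail(0)=0 chase 'd': 0 ⇒ 0;  out={3}∪out(0)={3}
  fail(20) 'a': from fail(0)=0 chase 'a': 0 ⇒ 0;  out=∅∪out(0)=∅
  fail(2) 'ca': from fail(1)=0 chase 'a': 0 ⇒ 20;  out=∅∪out(20)=∅
  fail(8) 'bc': from fail(7)=0 chase 'c': 0 ⇒ 1;  out=∅∪out(1)=∅
  fail(14) 'db': from fail(13)=0 chase 'b': 0 ⇒ 7;  out=∅∪out(7)=∅
  fail(16) 'bd': from fail(7)=0 chase 'd': 0 ⇒ 13;  out=∅∪out(13)={3}
  fail(21) 'ab': from fail(20)=0 chase 'b': 0 ⇒ 7;  out={6}∪out(7)={6}
  fail(3) 'cab': from fail(2)=20 chase 'b': 20 ⇒ 21;  out={5}∪out(21)={5,6}
  fail(9) 'bcd': from fail(8)=1 chase 'd': 1→0 ⇒ 13;  out=∅∪out(13)={3}
  fail(15) 'dbd': from fail(14)=7 chase 'd': 7 ⇒ 16;  out={2}∪out(16)={2,3}
  fail(17) 'bda': from fail(16)=13 chase 'a': 13→0 ⇒ 20;  out=∅∪out(20)=∅
  fail(4) 'caba': from fail(3)=21 chase 'a': 21→7→0 ⇒ 20;  out=∅∪out(20)=∅
  fail(10) 'bcda': from fail(9)=13 chase 'a': 13→0 ⇒ 20;  out=∅∪out(20)=∅
  fail(18) 'bdad': from fail(17)=20 chase 'd': 20→0 ⇒ 13;  out=∅∪out(13)={3}
  fail(5) 'cabad': from fail(4)=20 chase 'd': 20→0 ⇒ 13;  out=∅∪out(13)={3}
  fail(11) 'bcdaa': from fail(10)=20 chase 'a': 20→0 ⇒ 20;  out=∅∪out(20)=∅
  fail(19) 'bdadb': from fail(18)=13 chase 'b': 13 ⇒ 14;  out={4}∪out(14)={4}
  fail(6) 'cabadd': from fail(5)=13 chase 'd': 13→0 ⇒ 13;  out={0}∪out(13)={0,3}
  fail(12) 'bcdaab': from fail(11)=20 chase 'b': 20 ⇒ 21;  out={1}∪out(21)={1,6}

Run:
pos 0 'c': at 1
pos 1 'a': at 2
pos 2 'b': at 3  → match P5@[0:2],P6@[1:2]
pos 3 'b': at 7 ·f
pos 4 'd': at 16  → match P3@[4:4]
pos 5 'a': at 17
pos 6 'd': at 18  → match P3@[6:6]
pos 7 'b': at 19  → match P4@[3:7]
pos 8 'b': at 7 ·f
pos 9 'd': at 16  → match P3@[9:9]
pos 10 'a': at 17
pos 11 'd': at 18  → match P3@[11:11]
pos 12 'b': at 19  → match P4@[8:12]
pos 13 'b': at 7 ·f
pos 14 'c': at 8
pos 15 'd': at 9  → match P3@[15:15]
pos 16 'a': at 10
pos 17 'a': at 11
pos 18 'b': at 12  → match P1@[13:18],P6@[17:18]
pos 19 'd': at 16 ·f  → match P3@[19:19]
pos 20 'b': at 14 ·f

All matches (sorted): [[2,5],[2,6],[4,3],[6,3],[7,4],[9,3],[11,3],[12,4],[15,3],[18,1],[18,6],[19,3]]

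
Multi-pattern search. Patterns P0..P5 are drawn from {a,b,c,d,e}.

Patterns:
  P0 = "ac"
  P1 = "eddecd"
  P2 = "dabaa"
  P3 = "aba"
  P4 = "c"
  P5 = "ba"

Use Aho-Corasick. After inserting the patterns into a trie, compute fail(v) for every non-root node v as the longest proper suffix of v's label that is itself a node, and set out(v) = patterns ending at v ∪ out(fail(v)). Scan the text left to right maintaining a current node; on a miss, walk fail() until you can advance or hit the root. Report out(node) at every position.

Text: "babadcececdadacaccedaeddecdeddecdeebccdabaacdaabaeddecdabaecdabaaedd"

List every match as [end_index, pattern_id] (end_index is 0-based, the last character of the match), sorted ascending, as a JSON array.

Build automaton:
Trie nodes:
  0='ε' goto a→1 b→17 c→16 d→9 e→3
  1='a' goto b→14 c→2
  2='ac' goto ·  ←P0
  3='e' goto d→4
  4='ed' goto d→5
  5='edd' goto e→6
  6='edde' goto c→7
  7='eddec' goto d→8
  8='eddecd' goto ·  ←P1
  9='d' goto a→10
  10='da' goto b→11
  11='dab' goto a→12
  12='daba' goto a→13
  13='dabaa' goto ·  ←P2
  14='ab' goto a→15
  15='aba' goto ·  ←P3
  16='c' goto ·  ←P4
  17='b' goto a→18
  18='ba' goto ·  ←P5

Failure links (BFS by depth):
  n1('a'): parent n0 fail=0; on 'a' 0 → fail=0;  out ∅∪∅=∅
  n3('e'): parent n0 fail=0; on 'e' 0 → fail=0;  out ∅∪∅=∅
  n9('d'): parent n0 fail=0; on 'd' 0 → fail=0;  out ∅∪∅=∅
  n16('c'): parent n0 fail=0; on 'c' 0 → fail=0;  out {4}∪∅={4}
  n17('b'): parent n0 fail=0; on 'b' 0 → fail=0;  out ∅∪∅=∅
  n2('ac'): parent n1 fail=0; on 'c' 0 → fail=16;  out {0}∪{4}={0,4}
  n4('ed'): parent n3 fail=0; on 'd' 0 → fail=9;  out ∅∪∅=∅
  n10('da'): parent n9 fail=0; on 'a' 0 → fail=1;  out ∅∪∅=∅
  n14('ab'): parent n1 fail=0; on 'b' 0 → fail=17;  out ∅∪∅=∅
  n18('ba'): parent n17 fail=0; on 'a' 0 → fail=1;  out {5}∪∅={5}
  n5('edd'): parent n4 fail=9; on 'd' 9→0 → fail=9;  out ∅∪∅=∅
  n11('dab'): parent n10 fail=1; on 'b' 1 → fail=14;  out ∅∪∅=∅
  n15('aba'): parent n14 fail=17; on 'a' 17 → fail=18;  out {3}∪{5}={3,5}
  n6('edde'): parent n5 fail=9; on 'e' 9→0 → fail=3;  out ∅∪∅=∅
  n12('daba'): parent n11 fail=14; on 'a' 14 → fail=15;  out ∅∪{3,5}={3,5}
  n7('eddec'): parent n6 fail=3; on 'c' 3→0 → fail=16;  out ∅∪{4}={4}
  n13('dabaa'): parent n12 fail=15; on 'a' 15→18→1→0 → fail=1;  out {2}∪∅={2}
  n8('eddecd'): parent n7 fail=16; on 'd' 16→0 → fail=9;  out {1}∪∅={1}

Text stream:
[0] read 'b'  n0⇒n17
[1] read 'a'  n17⇒n18  ** P5@[0:1]
[2] read 'b'  n18⇒n14 (via fail)
[3] read 'a'  n14⇒n15  ** P3@[1:3],P5@[2:3]
[4] read 'd'  n15⇒n9 (via fail)
[5] read 'c'  n9⇒n16 (via fail)  ** P4@[5:5]
[6] read 'e'  n16⇒n3 (via fail)
[7] read 'c'  n3⇒n16 (via fail)  ** P4@[7:7]
[8] read 'e'  n16⇒n3 (via fail)
[9] read 'c'  n3⇒n16 (via fail)  ** P4@[9:9]
[10] read 'd'  n16⇒n9 (via fail)
[11] read 'a'  n9⇒n10
[12] read 'd'  n10⇒n9 (via fail)
[13] read 'a'  n9⇒n10
[14] read 'c'  n10⇒n2 (via fail)  ** P0@[13:14],P4@[14:14]
[15] read 'a'  n2⇒n1 (via fail)
[16] read 'c'  n1⇒n2  ** P0@[15:16],P4@[16:16]
[17] read 'c'  n2⇒n16 (via fail)  ** P4@[17:17]
[18] read 'e'  n16⇒n3 (via fail)
[19] read 'd'  n3⇒n4
[20] read 'a'  n4⇒n10 (via fail)
[21] read 'e'  n10⇒n3 (via fail)
[22] read 'd'  n3⇒n4
[23] read 'd'  n4⇒n5
[24] read 'e'  n5⇒n6
[25] read 'c'  n6⇒n7  ** P4@[25:25]
[26] read 'd'  n7⇒n8  ** P1@[21:26]
[27] read 'e'  n8⇒n3 (via fail)
[28] read 'd'  n3⇒n4
[29] read 'd'  n4⇒n5
[30] read 'e'  n5⇒n6
[31] read 'c'  n6⇒n7  ** P4@[31:31]
[32] read 'd'  n7⇒n8  ** P1@[27:32]
[33] read 'e'  n8⇒n3 (via fail)
[34] read 'e'  n3⇒n3 (via fail)
[35] read 'b'  n3⇒n17 (via fail)
[36] read 'c'  n17⇒n16 (via fail)  ** P4@[36:36]
[37] read 'c'  n16⇒n16 (via fail)  ** P4@[37:37]
[38] read 'd'  n16⇒n9 (via fail)
[39] read 'a'  n9⇒n10
[40] read 'b'  n10⇒n11
[41] read 'a'  n11⇒n12  ** P3@[39:41],P5@[40:41]
[42] read 'a'  n12⇒n13  ** P2@[38:42]
[43] read 'c'  n13⇒n2 (via fail)  ** P0@[42:43],P4@[43:43]
[44] read 'd'  n2⇒n9 (via fail)
[45] read 'a'  n9⇒n10
[46] read 'a'  n10⇒n1 (via fail)
[47] read 'b'  n1⇒n14
[48] read 'a'  n14⇒n15  ** P3@[46:48],P5@[47:48]
[49] read 'e'  n15⇒n3 (via fail)
[50] read 'd'  n3⇒n4
[51] read 'd'  n4⇒n5
[52] read 'e'  n5⇒n6
[53] read 'c'  n6⇒n7  ** P4@[53:53]
[54] read 'd'  n7⇒n8  ** P1@[49:54]
[55] read 'a'  n8⇒n10 (via fail)
[56] read 'b'  n10⇒n11
[57] read 'a'  n11⇒n12  ** P3@[55:57],P5@[56:57]
[58] read 'e'  n12⇒n3 (via fail)
[59] read 'c'  n3⇒n16 (via fail)  ** P4@[59:59]
[60] read 'd'  n16⇒n9 (via fail)
[61] read 'a'  n9⇒n10
[62] read 'b'  n10⇒n11
[63] read 'a'  n11⇒n12  ** P3@[61:63],P5@[62:63]
[64] read 'a'  n12⇒n13  ** P2@[60:64]
[65] read 'e'  n13⇒n3 (via fail)
[66] read 'd'  n3⇒n4
[67] read 'd'  n4⇒n5

Result: [[1,5],[3,3],[3,5],[5,4],[7,4],[9,4],[14,0],[14,4],[16,0],[16,4],[17,4],[25,4],[26,1],[31,4],[32,1],[36,4],[37,4],[41,3],[41,5],[42,2],[43,0],[43,4],[48,3],[48,5],[53,4],[54,1],[57,3],[57,5],[59,4],[63,3],[63,5],[64,2]]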